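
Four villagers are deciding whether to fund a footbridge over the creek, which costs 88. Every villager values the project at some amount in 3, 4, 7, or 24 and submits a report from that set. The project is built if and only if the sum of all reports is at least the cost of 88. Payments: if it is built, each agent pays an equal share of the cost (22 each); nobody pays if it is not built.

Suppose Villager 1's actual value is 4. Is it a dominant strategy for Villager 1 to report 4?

Check each profile of the others' reports and compare truth against every alternative report.
Others report (3, 3, 3): truth gives 0, best alternative gives 0.
Others report (3, 3, 4): truth gives 0, best alternative gives 0.
Others report (3, 3, 7): truth gives 0, best alternative gives 0.
Others report (3, 3, 24): truth gives 0, best alternative gives 0.
Others report (3, 4, 3): truth gives 0, best alternative gives 0.
Others report (3, 4, 4): truth gives 0, best alternative gives 0.
(Remaining 58 profiles checked similarly; truth is weakly best in each.)
In every case the truthful report is at least as good as any alternative, so it is a dominant strategy.

Yes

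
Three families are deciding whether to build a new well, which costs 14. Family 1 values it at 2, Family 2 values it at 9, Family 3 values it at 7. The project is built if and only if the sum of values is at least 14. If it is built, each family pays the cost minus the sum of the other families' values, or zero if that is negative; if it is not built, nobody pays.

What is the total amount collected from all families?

Total value 18 ≥ cost 14, so it is built.
Family 1: others sum to 16; max(0, 14 - 16) = 0.
Family 2: others sum to 9; max(0, 14 - 9) = 5.
Family 3: others sum to 11; max(0, 14 - 11) = 3.
Total collected = 0 + 5 + 3 = 8.

8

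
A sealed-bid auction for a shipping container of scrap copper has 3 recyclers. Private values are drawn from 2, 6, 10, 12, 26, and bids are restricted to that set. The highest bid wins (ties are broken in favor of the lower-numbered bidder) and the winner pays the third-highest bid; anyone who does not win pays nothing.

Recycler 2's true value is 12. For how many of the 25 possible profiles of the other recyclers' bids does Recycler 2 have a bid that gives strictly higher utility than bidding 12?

6

Others bid (2, 26): truth gives 0; bid 26 gives 10 > 0. Violating.
Others bid (6, 26): truth gives 0; bid 26 gives 6 > 0. Violating.
Others bid (10, 26): truth gives 0; bid 26 gives 2 > 0. Violating.
Others bid (12, 2): truth gives 0; bid 26 gives 10 > 0. Violating.
Others bid (2, 2): truth gives 10; no alternative beats it.
Others bid (2, 6): truth gives 10; no alternative beats it.
(Checking all 25 profiles: 6 have a profitable deviation, 19 do not.)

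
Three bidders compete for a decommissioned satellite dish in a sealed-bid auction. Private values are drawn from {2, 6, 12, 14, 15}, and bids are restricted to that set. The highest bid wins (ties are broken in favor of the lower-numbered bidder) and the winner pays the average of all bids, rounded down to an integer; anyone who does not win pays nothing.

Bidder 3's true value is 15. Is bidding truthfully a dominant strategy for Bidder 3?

Consider the case where Bidder 1 bids 2 and Bidder 2 bids 2.
Truthful bid 15: wins, pays 6, utility 15 - 6 = 9.
Bid 6 instead: wins, pays 3, utility 15 - 3 = 12.
Since 12 > 9, bidding 6 is strictly better here, so truthful bidding is not dominant.

No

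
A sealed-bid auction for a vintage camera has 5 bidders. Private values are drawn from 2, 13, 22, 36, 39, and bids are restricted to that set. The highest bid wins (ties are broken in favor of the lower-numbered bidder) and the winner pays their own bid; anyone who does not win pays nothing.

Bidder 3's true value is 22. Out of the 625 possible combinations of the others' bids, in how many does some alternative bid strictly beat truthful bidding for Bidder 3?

4

Others bid (2, 2, 2, 2): truth gives 0; bid 13 gives 9 > 0. Violating.
Others bid (2, 2, 2, 13): truth gives 0; bid 13 gives 9 > 0. Violating.
Others bid (2, 2, 13, 2): truth gives 0; bid 13 gives 9 > 0. Violating.
Others bid (2, 2, 13, 13): truth gives 0; bid 13 gives 9 > 0. Violating.
Others bid (2, 2, 2, 22): truth gives 0; no alternative beats it.
Others bid (2, 2, 2, 36): truth gives 0; no alternative beats it.
(Checking all 625 profiles: 4 have a profitable deviation, 621 do not.)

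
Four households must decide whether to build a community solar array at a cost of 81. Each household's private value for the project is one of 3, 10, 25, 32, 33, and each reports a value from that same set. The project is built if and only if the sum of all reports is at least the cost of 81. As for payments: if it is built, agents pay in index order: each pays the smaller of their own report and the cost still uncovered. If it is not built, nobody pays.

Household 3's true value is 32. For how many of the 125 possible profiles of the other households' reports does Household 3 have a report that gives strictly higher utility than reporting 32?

Others report (3, 25, 32): truth gives 0; report 25 gives 7 > 0. Violating.
Others report (3, 25, 33): truth gives 0; report 25 gives 7 > 0. Violating.
Others report (3, 32, 25): truth gives 0; report 25 gives 7 > 0. Violating.
Others report (3, 32, 32): truth gives 0; report 25 gives 7 > 0. Violating.
Others report (3, 3, 3): truth gives 0; no alternative beats it.
Others report (3, 3, 10): truth gives 0; no alternative beats it.
(Checking all 125 profiles: 66 have a profitable deviation, 59 do not.)

66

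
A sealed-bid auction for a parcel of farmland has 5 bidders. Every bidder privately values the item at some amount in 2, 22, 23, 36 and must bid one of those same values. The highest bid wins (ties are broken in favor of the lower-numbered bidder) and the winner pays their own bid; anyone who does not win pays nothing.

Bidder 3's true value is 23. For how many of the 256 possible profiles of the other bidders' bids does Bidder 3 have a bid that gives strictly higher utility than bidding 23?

Others bid (2, 2, 2, 2): truth gives 0; bid 22 gives 1 > 0. Violating.
Others bid (2, 2, 2, 22): truth gives 0; bid 22 gives 1 > 0. Violating.
Others bid (2, 2, 22, 2): truth gives 0; bid 22 gives 1 > 0. Violating.
Others bid (2, 2, 22, 22): truth gives 0; bid 22 gives 1 > 0. Violating.
Others bid (2, 2, 2, 23): truth gives 0; no alternative beats it.
Others bid (2, 2, 2, 36): truth gives 0; no alternative beats it.
(Checking all 256 profiles: 4 have a profitable deviation, 252 do not.)

4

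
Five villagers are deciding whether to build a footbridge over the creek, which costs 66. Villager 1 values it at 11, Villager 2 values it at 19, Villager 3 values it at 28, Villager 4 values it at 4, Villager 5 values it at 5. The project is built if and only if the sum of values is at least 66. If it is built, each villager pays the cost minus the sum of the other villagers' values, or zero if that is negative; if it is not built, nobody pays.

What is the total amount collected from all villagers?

62

Total value 67 ≥ cost 66, so it is built.
Villager 1: others sum to 56; max(0, 66 - 56) = 10.
Villager 2: others sum to 48; max(0, 66 - 48) = 18.
Villager 3: others sum to 39; max(0, 66 - 39) = 27.
Villager 4: others sum to 63; max(0, 66 - 63) = 3.
Villager 5: others sum to 62; max(0, 66 - 62) = 4.
Total collected = 10 + 18 + 27 + 3 + 4 = 62.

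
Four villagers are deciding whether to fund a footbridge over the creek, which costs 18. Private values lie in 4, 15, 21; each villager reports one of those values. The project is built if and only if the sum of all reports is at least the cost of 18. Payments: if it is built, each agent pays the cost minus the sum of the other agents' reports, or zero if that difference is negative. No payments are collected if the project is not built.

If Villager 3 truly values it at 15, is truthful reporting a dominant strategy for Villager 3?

Yes

Check each profile of the others' reports and compare truth against every alternative report.
Others report (4, 4, 15): truth gives 15, best alternative gives 15.
Others report (4, 4, 21): truth gives 15, best alternative gives 15.
Others report (4, 15, 4): truth gives 15, best alternative gives 15.
Others report (4, 15, 15): truth gives 15, best alternative gives 15.
Others report (4, 15, 21): truth gives 15, best alternative gives 15.
Others report (4, 21, 4): truth gives 15, best alternative gives 15.
(Remaining 21 profiles checked similarly; truth is weakly best in each.)
In every case the truthful report is at least as good as any alternative, so it is a dominant strategy.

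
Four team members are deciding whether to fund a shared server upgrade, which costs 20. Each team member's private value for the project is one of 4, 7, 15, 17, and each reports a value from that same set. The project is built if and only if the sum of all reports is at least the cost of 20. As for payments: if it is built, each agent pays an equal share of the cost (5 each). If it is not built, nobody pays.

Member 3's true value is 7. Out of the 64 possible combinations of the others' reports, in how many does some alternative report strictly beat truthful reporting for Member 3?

Others report (4, 4, 4): truth gives 0; report 15 gives 2 > 0. Violating.
Others report (4, 4, 7): truth gives 2; no alternative beats it.
Others report (4, 4, 15): truth gives 2; no alternative beats it.
(Checking all 64 profiles: 1 has a profitable deviation, 63 do not.)

1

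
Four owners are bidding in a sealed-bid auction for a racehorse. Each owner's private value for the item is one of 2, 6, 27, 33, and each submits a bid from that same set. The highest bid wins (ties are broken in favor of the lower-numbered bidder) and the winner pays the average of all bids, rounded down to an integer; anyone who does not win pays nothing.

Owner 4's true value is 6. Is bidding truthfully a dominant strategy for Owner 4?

Yes

Check each profile of the others' bids and compare truth against every alternative bid.
Others bid (2, 2, 2): truth gives 3, best alternative gives 0.
Others bid (2, 2, 6): truth gives 0, best alternative gives 0.
Others bid (2, 2, 27): truth gives 0, best alternative gives 0.
Others bid (2, 2, 33): truth gives 0, best alternative gives 0.
Others bid (2, 6, 2): truth gives 0, best alternative gives 0.
Others bid (2, 6, 6): truth gives 0, best alternative gives 0.
(Remaining 58 profiles checked similarly; truth is weakly best in each.)
In every case the truthful bid is at least as good as any alternative, so it is a dominant strategy.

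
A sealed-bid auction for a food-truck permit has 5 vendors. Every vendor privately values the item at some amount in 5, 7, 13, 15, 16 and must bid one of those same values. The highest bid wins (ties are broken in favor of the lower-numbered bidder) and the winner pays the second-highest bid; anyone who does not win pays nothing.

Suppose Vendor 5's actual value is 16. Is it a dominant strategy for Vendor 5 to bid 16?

Yes

Check each profile of the others' bids and compare truth against every alternative bid.
Others bid (5, 5, 5, 15): truth gives 1, best alternative gives 0.
Others bid (5, 5, 7, 15): truth gives 1, best alternative gives 0.
Others bid (5, 5, 13, 15): truth gives 1, best alternative gives 0.
Others bid (5, 5, 15, 5): truth gives 1, best alternative gives 0.
Others bid (5, 5, 15, 7): truth gives 1, best alternative gives 0.
Others bid (5, 5, 15, 13): truth gives 1, best alternative gives 0.
(Remaining 619 profiles checked similarly; truth is weakly best in each.)
In every case the truthful bid is at least as good as any alternative, so it is a dominant strategy.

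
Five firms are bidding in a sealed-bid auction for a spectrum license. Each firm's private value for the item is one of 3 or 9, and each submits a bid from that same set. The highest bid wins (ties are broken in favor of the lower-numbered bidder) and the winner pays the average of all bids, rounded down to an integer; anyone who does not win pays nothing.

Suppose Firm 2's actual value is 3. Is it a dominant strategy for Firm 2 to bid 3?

Yes

Check each profile of the others' bids and compare truth against every alternative bid.
Others bid (3, 9, 9, 9): truth gives 0, best alternative gives -4.
Others bid (3, 3, 9, 9): truth gives 0, best alternative gives -3.
Others bid (3, 9, 3, 9): truth gives 0, best alternative gives -3.
Others bid (3, 9, 9, 3): truth gives 0, best alternative gives -3.
Others bid (3, 3, 3, 9): truth gives 0, best alternative gives -2.
Others bid (3, 3, 9, 3): truth gives 0, best alternative gives -2.
(Remaining 10 profiles checked similarly; truth is weakly best in each.)
In every case the truthful bid is at least as good as any alternative, so it is a dominant strategy.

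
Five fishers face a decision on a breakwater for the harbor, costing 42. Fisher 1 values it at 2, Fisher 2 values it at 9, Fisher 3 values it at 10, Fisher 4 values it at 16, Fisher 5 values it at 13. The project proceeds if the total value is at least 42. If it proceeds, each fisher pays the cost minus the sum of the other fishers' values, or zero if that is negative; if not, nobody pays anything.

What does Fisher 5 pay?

5

Total value 50 ≥ cost 42, so the project is built.
The other fishers' values sum to 37.
Cost minus that sum is 42 - 37 = 5.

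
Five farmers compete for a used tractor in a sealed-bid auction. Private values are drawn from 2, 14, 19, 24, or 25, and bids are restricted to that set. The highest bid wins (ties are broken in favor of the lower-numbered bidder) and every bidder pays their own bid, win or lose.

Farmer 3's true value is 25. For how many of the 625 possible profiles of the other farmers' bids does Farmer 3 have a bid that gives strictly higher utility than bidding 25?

Others bid (2, 2, 2, 2): truth gives 0; bid 14 gives 11 > 0. Violating.
Others bid (2, 2, 2, 14): truth gives 0; bid 14 gives 11 > 0. Violating.
Others bid (2, 2, 2, 19): truth gives 0; bid 19 gives 6 > 0. Violating.
Others bid (2, 2, 2, 24): truth gives 0; bid 24 gives 1 > 0. Violating.
Others bid (2, 2, 2, 25): truth gives 0; no alternative beats it.
Others bid (2, 2, 14, 25): truth gives 0; no alternative beats it.
(Checking all 625 profiles: 369 have a profitable deviation, 256 do not.)

369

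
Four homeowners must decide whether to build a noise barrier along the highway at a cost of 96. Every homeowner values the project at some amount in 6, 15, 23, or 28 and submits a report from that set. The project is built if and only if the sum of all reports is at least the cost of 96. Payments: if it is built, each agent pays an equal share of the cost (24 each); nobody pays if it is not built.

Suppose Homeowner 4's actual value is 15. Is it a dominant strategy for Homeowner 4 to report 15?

No

Consider the case where Homeowner 1 reports 28, Homeowner 2 reports 28 and Homeowner 3 reports 28.
Truthful report 15: project built, pays 24, utility 15 - 24 = -9.
Report 6 instead: project not built, utility 0.
Since 0 > -9, reporting 6 is strictly better here, so truthful reporting is not dominant.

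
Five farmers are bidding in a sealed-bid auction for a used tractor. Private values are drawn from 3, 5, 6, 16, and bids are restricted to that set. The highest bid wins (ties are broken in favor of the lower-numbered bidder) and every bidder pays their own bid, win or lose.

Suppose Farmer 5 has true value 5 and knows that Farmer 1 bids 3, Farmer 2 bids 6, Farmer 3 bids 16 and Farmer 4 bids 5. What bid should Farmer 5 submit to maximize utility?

Bid 3: loses but pays 3, utility -3.
Bid 5: loses but pays 5, utility -5.
Bid 6: loses but pays 6, utility -6.
Bid 16: loses but pays 16, utility -16.
The best choice is 3 with utility -3.

3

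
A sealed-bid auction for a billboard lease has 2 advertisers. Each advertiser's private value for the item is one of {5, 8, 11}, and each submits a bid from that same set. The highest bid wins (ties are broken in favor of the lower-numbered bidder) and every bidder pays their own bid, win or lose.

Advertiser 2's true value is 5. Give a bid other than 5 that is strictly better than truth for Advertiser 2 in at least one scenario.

Suppose Advertiser 1 bids 5.
Bid 5: loses but pays 5, utility -5.
Bid 8: wins, pays 8, utility 5 - 8 = -3.
So bidding 8 beats truth here (-3 > -5).

8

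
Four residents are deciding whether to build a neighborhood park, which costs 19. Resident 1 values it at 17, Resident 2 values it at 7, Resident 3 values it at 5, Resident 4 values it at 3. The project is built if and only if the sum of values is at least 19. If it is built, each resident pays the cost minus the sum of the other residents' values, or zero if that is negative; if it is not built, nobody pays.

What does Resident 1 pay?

Total value 32 ≥ cost 19, so the project is built.
The other residents' values sum to 15.
Cost minus that sum is 19 - 15 = 4.

4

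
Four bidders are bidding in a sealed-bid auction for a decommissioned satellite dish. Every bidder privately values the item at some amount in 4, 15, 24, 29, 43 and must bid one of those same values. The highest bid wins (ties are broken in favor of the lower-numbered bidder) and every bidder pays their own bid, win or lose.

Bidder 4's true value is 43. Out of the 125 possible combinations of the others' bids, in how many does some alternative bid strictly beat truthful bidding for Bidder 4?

Others bid (4, 4, 4): truth gives 0; bid 15 gives 28 > 0. Violating.
Others bid (4, 4, 15): truth gives 0; bid 24 gives 19 > 0. Violating.
Others bid (4, 4, 24): truth gives 0; bid 29 gives 14 > 0. Violating.
Others bid (4, 4, 43): truth gives -43; bid 4 gives -4 > -43. Violating.
Others bid (4, 4, 29): truth gives 0; no alternative beats it.
Others bid (4, 15, 29): truth gives 0; no alternative beats it.
(Checking all 125 profiles: 88 have a profitable deviation, 37 do not.)

88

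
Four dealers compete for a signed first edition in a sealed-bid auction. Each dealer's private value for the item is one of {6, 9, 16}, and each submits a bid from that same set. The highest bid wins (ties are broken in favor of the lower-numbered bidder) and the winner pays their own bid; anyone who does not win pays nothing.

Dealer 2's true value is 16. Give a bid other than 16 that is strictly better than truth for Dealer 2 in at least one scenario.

9

Suppose Dealer 1 bids 6, Dealer 3 bids 6 and Dealer 4 bids 6.
Bid 16: wins, pays 16, utility 16 - 16 = 0.
Bid 9: wins, pays 9, utility 16 - 9 = 7.
So bidding 9 beats truth here (7 > 0).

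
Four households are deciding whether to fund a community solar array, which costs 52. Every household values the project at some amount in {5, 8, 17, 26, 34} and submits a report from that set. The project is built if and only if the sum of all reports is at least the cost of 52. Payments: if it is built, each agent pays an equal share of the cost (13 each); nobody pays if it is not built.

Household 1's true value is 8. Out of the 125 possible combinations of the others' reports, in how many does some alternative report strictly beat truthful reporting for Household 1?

3

Others report (5, 5, 34): truth gives -5; report 5 gives 0 > -5. Violating.
Others report (5, 34, 5): truth gives -5; report 5 gives 0 > -5. Violating.
Others report (34, 5, 5): truth gives -5; report 5 gives 0 > -5. Violating.
Others report (5, 5, 5): truth gives 0; no alternative beats it.
Others report (5, 5, 8): truth gives 0; no alternative beats it.
(Checking all 125 profiles: 3 have a profitable deviation, 122 do not.)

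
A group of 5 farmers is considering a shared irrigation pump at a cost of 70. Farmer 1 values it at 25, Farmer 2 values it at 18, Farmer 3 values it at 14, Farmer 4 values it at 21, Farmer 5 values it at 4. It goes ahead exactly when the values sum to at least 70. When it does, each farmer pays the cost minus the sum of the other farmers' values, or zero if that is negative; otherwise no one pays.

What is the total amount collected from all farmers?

Total value 82 ≥ cost 70, so it is built.
Farmer 1: others sum to 57; max(0, 70 - 57) = 13.
Farmer 2: others sum to 64; max(0, 70 - 64) = 6.
Farmer 3: others sum to 68; max(0, 70 - 68) = 2.
Farmer 4: others sum to 61; max(0, 70 - 61) = 9.
Farmer 5: others sum to 78; max(0, 70 - 78) = 0.
Total collected = 13 + 6 + 2 + 9 + 0 = 30.

30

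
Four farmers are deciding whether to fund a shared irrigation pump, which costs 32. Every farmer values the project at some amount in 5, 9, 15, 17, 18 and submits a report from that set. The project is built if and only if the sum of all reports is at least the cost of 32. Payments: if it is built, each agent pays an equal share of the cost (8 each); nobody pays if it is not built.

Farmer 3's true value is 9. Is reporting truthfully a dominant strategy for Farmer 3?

No

Consider the case where Farmer 1 reports 5, Farmer 2 reports 5 and Farmer 4 reports 5.
Truthful report 9: project not built, utility 0.
Report 17 instead: project built, pays 8, utility 9 - 8 = 1.
Since 1 > 0, reporting 17 is strictly better here, so truthful reporting is not dominant.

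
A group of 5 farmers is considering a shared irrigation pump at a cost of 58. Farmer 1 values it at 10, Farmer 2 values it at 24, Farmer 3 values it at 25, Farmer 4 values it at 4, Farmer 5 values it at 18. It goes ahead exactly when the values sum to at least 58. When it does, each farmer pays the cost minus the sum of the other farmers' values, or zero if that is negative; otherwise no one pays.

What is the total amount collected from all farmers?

Total value 81 ≥ cost 58, so it is built.
Farmer 1: others sum to 71; max(0, 58 - 71) = 0.
Farmer 2: others sum to 57; max(0, 58 - 57) = 1.
Farmer 3: others sum to 56; max(0, 58 - 56) = 2.
Farmer 4: others sum to 77; max(0, 58 - 77) = 0.
Farmer 5: others sum to 63; max(0, 58 - 63) = 0.
Total collected = 0 + 1 + 2 + 0 + 0 = 3.

3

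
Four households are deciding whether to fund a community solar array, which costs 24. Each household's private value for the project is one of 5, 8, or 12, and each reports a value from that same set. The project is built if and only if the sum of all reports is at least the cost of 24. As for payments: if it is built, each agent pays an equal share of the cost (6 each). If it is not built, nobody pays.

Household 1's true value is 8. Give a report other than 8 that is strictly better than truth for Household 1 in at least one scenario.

12

Suppose Household 2 reports 5, Household 3 reports 5 and Household 4 reports 5.
Report 8: project not built, utility 0.
Report 12: project built, pays 6, utility 8 - 6 = 2.
So reporting 12 beats truth here (2 > 0).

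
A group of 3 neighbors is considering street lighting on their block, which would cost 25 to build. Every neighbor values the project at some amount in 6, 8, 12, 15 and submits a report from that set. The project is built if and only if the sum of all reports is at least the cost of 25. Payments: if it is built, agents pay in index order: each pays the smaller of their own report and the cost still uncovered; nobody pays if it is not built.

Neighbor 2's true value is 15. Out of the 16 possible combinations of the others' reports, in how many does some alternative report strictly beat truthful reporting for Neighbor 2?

15

Others report (6, 8): truth gives 0; report 12 gives 3 > 0. Violating.
Others report (6, 12): truth gives 0; report 8 gives 7 > 0. Violating.
Others report (6, 15): truth gives 0; report 6 gives 9 > 0. Violating.
Others report (8, 6): truth gives 0; report 12 gives 3 > 0. Violating.
Others report (6, 6): truth gives 0; no alternative beats it.
(Checking all 16 profiles: 15 have a profitable deviation, 1 does not.)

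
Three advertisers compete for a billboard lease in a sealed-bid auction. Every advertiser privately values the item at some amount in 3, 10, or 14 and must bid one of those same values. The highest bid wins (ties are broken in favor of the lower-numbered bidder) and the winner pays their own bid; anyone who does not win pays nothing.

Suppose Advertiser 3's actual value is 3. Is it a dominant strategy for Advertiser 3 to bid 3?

Check each profile of the others' bids and compare truth against every alternative bid.
Others bid (3, 3): truth gives 0, best alternative gives -7.
Others bid (3, 10): truth gives 0, best alternative gives 0.
Others bid (3, 14): truth gives 0, best alternative gives 0.
Others bid (10, 3): truth gives 0, best alternative gives 0.
Others bid (10, 10): truth gives 0, best alternative gives 0.
Others bid (10, 14): truth gives 0, best alternative gives 0.
(Remaining 3 profiles checked similarly; truth is weakly best in each.)
In every case the truthful bid is at least as good as any alternative, so it is a dominant strategy.

Yes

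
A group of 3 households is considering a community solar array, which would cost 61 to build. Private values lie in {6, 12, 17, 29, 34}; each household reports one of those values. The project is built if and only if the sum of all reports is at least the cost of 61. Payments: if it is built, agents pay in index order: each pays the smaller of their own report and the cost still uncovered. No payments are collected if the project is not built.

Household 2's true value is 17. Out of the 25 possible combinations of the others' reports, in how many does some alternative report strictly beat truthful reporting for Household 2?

6

Others report (17, 34): truth gives 0; report 12 gives 5 > 0. Violating.
Others report (29, 29): truth gives 0; report 6 gives 11 > 0. Violating.
Others report (29, 34): truth gives 0; report 6 gives 11 > 0. Violating.
Others report (34, 17): truth gives 0; report 12 gives 5 > 0. Violating.
Others report (6, 6): truth gives 0; no alternative beats it.
Others report (6, 12): truth gives 0; no alternative beats it.
(Checking all 25 profiles: 6 have a profitable deviation, 19 do not.)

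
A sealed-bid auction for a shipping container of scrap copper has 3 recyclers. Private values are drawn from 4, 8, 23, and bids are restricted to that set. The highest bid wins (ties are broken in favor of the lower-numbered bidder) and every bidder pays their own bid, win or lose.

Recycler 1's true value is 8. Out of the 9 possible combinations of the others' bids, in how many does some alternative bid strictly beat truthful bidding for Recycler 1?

Others bid (4, 4): truth gives 0; bid 4 gives 4 > 0. Violating.
Others bid (4, 23): truth gives -8; bid 4 gives -4 > -8. Violating.
Others bid (8, 23): truth gives -8; bid 4 gives -4 > -8. Violating.
Others bid (23, 4): truth gives -8; bid 4 gives -4 > -8. Violating.
Others bid (4, 8): truth gives 0; no alternative beats it.
Others bid (8, 4): truth gives 0; no alternative beats it.
(Checking all 9 profiles: 6 have a profitable deviation, 3 do not.)

6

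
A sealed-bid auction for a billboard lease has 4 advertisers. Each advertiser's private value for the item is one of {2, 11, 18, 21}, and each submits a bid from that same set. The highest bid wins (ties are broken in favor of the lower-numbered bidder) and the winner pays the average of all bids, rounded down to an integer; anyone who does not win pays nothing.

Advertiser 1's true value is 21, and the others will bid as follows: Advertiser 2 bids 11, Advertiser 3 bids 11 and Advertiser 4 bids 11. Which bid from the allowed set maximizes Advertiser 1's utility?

11

Bid 2: loses, pays 0, utility 0.
Bid 11: wins, pays 11, utility 21 - 11 = 10.
Bid 18: wins, pays 12, utility 21 - 12 = 9.
Bid 21: wins, pays 13, utility 21 - 13 = 8.
The best choice is 11 with utility 10.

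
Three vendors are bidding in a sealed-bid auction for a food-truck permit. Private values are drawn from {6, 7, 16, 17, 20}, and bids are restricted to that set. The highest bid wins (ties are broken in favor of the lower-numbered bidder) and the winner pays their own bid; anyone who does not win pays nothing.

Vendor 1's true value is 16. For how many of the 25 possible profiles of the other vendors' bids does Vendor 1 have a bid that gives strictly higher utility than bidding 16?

4

Others bid (6, 6): truth gives 0; bid 6 gives 10 > 0. Violating.
Others bid (6, 7): truth gives 0; bid 7 gives 9 > 0. Violating.
Others bid (7, 6): truth gives 0; bid 7 gives 9 > 0. Violating.
Others bid (7, 7): truth gives 0; bid 7 gives 9 > 0. Violating.
Others bid (6, 16): truth gives 0; no alternative beats it.
Others bid (6, 17): truth gives 0; no alternative beats it.
(Checking all 25 profiles: 4 have a profitable deviation, 21 do not.)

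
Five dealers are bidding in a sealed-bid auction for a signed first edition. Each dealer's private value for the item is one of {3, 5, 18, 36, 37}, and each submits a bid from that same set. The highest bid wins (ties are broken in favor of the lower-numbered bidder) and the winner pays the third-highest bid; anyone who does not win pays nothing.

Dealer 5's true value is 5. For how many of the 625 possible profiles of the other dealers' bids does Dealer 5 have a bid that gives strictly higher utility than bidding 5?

12

Others bid (3, 3, 3, 5): truth gives 0; bid 18 gives 2 > 0. Violating.
Others bid (3, 3, 3, 18): truth gives 0; bid 36 gives 2 > 0. Violating.
Others bid (3, 3, 3, 36): truth gives 0; bid 37 gives 2 > 0. Violating.
Others bid (3, 3, 5, 3): truth gives 0; bid 18 gives 2 > 0. Violating.
Others bid (3, 3, 3, 3): truth gives 2; no alternative beats it.
Others bid (3, 3, 3, 37): truth gives 0; no alternative beats it.
(Checking all 625 profiles: 12 have a profitable deviation, 613 do not.)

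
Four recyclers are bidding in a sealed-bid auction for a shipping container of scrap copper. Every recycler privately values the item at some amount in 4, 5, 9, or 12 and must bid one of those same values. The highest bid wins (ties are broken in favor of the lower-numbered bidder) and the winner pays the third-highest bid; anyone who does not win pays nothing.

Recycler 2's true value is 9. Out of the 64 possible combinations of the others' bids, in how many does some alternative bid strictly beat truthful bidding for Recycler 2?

12

Others bid (4, 4, 12): truth gives 0; bid 12 gives 5 > 0. Violating.
Others bid (4, 5, 12): truth gives 0; bid 12 gives 4 > 0. Violating.
Others bid (4, 12, 4): truth gives 0; bid 12 gives 5 > 0. Violating.
Others bid (4, 12, 5): truth gives 0; bid 12 gives 4 > 0. Violating.
Others bid (4, 4, 4): truth gives 5; no alternative beats it.
Others bid (4, 4, 5): truth gives 5; no alternative beats it.
(Checking all 64 profiles: 12 have a profitable deviation, 52 do not.)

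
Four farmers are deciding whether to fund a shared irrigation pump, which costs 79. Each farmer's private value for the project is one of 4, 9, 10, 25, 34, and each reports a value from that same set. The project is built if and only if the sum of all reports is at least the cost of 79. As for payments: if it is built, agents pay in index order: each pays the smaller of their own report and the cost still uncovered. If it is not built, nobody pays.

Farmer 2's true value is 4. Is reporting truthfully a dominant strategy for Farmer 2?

Yes

Check each profile of the others' reports and compare truth against every alternative report.
Others report (4, 34, 34): truth gives 0, best alternative gives -5.
Others report (9, 34, 34): truth gives 0, best alternative gives -5.
Others report (10, 34, 34): truth gives 0, best alternative gives -5.
Others report (25, 25, 25): truth gives 0, best alternative gives -5.
Others report (25, 25, 34): truth gives 0, best alternative gives -5.
Others report (25, 34, 25): truth gives 0, best alternative gives -5.
(Remaining 119 profiles checked similarly; truth is weakly best in each.)
In every case the truthful report is at least as good as any alternative, so it is a dominant strategy.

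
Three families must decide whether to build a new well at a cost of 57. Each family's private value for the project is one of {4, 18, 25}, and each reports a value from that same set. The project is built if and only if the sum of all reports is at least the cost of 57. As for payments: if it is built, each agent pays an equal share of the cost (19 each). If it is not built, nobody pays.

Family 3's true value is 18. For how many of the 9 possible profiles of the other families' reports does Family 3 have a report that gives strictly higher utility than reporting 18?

Others report (18, 25): truth gives -1; report 4 gives 0 > -1. Violating.
Others report (25, 18): truth gives -1; report 4 gives 0 > -1. Violating.
Others report (25, 25): truth gives -1; report 4 gives 0 > -1. Violating.
Others report (4, 4): truth gives 0; no alternative beats it.
Others report (4, 18): truth gives 0; no alternative beats it.
(Checking all 9 profiles: 3 have a profitable deviation, 6 do not.)

3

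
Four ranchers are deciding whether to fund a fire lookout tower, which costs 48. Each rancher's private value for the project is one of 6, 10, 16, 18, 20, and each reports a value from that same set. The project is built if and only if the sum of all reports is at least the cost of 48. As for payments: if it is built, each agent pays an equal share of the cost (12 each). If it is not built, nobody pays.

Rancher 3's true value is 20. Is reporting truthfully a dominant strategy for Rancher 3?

Yes

Check each profile of the others' reports and compare truth against every alternative report.
Others report (6, 6, 16): truth gives 8, best alternative gives 0.
Others report (6, 16, 6): truth gives 8, best alternative gives 0.
Others report (16, 6, 6): truth gives 8, best alternative gives 0.
Others report (6, 6, 18): truth gives 8, best alternative gives 8.
Others report (6, 6, 20): truth gives 8, best alternative gives 8.
Others report (6, 10, 16): truth gives 8, best alternative gives 8.
(Remaining 119 profiles checked similarly; truth is weakly best in each.)
In every case the truthful report is at least as good as any alternative, so it is a dominant strategy.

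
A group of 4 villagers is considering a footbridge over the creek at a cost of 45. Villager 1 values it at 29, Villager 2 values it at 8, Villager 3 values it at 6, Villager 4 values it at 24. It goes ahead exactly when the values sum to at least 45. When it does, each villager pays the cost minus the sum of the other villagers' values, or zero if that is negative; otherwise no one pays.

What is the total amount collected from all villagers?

9

Total value 67 ≥ cost 45, so it is built.
Villager 1: others sum to 38; max(0, 45 - 38) = 7.
Villager 2: others sum to 59; max(0, 45 - 59) = 0.
Villager 3: others sum to 61; max(0, 45 - 61) = 0.
Villager 4: others sum to 43; max(0, 45 - 43) = 2.
Total collected = 7 + 0 + 0 + 2 = 9.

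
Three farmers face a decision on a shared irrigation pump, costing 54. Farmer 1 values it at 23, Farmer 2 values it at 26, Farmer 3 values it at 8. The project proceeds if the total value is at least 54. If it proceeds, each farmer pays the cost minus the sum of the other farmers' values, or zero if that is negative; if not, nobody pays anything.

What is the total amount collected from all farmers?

Total value 57 ≥ cost 54, so it is built.
Farmer 1: others sum to 34; max(0, 54 - 34) = 20.
Farmer 2: others sum to 31; max(0, 54 - 31) = 23.
Farmer 3: others sum to 49; max(0, 54 - 49) = 5.
Total collected = 20 + 23 + 5 = 48.

48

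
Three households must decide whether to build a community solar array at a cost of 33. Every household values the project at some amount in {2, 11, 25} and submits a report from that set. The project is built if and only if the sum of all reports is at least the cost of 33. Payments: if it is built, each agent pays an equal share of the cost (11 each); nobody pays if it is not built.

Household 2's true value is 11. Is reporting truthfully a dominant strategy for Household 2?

Yes

Check each profile of the others' reports and compare truth against every alternative report.
Others report (2, 2): truth gives 0, best alternative gives 0.
Others report (2, 11): truth gives 0, best alternative gives 0.
Others report (2, 25): truth gives 0, best alternative gives 0.
Others report (11, 2): truth gives 0, best alternative gives 0.
Others report (11, 11): truth gives 0, best alternative gives 0.
Others report (11, 25): truth gives 0, best alternative gives 0.
(Remaining 3 profiles checked similarly; truth is weakly best in each.)
In every case the truthful report is at least as good as any alternative, so it is a dominant strategy.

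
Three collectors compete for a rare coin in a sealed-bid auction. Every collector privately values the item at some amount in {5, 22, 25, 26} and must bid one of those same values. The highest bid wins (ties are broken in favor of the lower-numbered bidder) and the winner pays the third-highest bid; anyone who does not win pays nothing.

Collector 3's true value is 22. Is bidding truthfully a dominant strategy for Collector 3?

No

Consider the case where Collector 1 bids 5 and Collector 2 bids 22.
Truthful bid 22: loses, pays 0, utility 0.
Bid 25 instead: wins, pays 5, utility 22 - 5 = 17.
Since 17 > 0, bidding 25 is strictly better here, so truthful bidding is not dominant.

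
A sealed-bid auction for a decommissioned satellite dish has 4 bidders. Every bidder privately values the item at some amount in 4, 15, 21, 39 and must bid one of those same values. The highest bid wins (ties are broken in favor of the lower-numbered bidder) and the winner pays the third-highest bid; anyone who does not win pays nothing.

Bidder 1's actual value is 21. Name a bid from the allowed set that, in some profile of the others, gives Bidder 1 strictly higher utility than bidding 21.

Suppose Bidder 2 bids 4, Bidder 3 bids 4 and Bidder 4 bids 39.
Bid 21: loses, pays 0, utility 0.
Bid 39: wins, pays 4, utility 21 - 4 = 17.
So bidding 39 beats truth here (17 > 0).

39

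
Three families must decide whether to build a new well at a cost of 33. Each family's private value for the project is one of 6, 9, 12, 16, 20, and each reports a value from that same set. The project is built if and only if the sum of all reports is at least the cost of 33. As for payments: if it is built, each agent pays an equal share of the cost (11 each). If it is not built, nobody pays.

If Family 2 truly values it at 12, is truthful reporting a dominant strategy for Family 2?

Consider the case where Family 1 reports 6 and Family 3 reports 9.
Truthful report 12: project not built, utility 0.
Report 20 instead: project built, pays 11, utility 12 - 11 = 1.
Since 1 > 0, reporting 20 is strictly better here, so truthful reporting is not dominant.

No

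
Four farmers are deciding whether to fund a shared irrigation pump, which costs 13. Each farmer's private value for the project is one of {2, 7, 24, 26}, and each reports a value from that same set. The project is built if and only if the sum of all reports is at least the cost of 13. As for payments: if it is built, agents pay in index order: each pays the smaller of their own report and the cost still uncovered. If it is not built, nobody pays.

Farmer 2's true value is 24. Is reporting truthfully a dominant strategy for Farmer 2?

No

Consider the case where Farmer 1 reports 2, Farmer 3 reports 2 and Farmer 4 reports 2.
Truthful report 24: project built, pays 11, utility 24 - 11 = 13.
Report 7 instead: project built, pays 7, utility 24 - 7 = 17.
Since 17 > 13, reporting 7 is strictly better here, so truthful reporting is not dominant.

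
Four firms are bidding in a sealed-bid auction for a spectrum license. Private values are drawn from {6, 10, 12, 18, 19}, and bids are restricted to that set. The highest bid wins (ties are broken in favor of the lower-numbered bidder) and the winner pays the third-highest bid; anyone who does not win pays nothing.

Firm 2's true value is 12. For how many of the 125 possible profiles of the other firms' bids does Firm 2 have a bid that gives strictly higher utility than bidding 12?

Others bid (6, 6, 18): truth gives 0; bid 18 gives 6 > 0. Violating.
Others bid (6, 6, 19): truth gives 0; bid 19 gives 6 > 0. Violating.
Others bid (6, 10, 18): truth gives 0; bid 18 gives 2 > 0. Violating.
Others bid (6, 10, 19): truth gives 0; bid 19 gives 2 > 0. Violating.
Others bid (6, 6, 6): truth gives 6; no alternative beats it.
Others bid (6, 6, 10): truth gives 6; no alternative beats it.
(Checking all 125 profiles: 24 have a profitable deviation, 101 do not.)

24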